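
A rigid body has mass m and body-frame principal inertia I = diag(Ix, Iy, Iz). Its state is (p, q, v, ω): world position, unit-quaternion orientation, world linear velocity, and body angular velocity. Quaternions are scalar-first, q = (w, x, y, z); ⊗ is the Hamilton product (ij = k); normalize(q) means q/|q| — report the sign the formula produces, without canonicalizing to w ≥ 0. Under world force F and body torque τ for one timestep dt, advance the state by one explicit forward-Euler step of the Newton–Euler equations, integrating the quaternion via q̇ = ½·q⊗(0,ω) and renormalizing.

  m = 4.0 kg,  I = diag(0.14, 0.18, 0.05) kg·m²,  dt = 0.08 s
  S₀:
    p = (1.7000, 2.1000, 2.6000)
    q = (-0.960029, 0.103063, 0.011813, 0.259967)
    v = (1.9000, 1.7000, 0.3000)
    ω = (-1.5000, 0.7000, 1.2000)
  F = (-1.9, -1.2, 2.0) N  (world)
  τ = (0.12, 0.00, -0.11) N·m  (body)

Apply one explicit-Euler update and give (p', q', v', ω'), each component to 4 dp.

new position p' = (1.8520, 2.2360, 2.6240)
new velocity v' = (1.8620, 1.6760, 0.3400)
ω×(Iω) gyroscopic = (-0.1092, -0.1620, -0.0420)
α = I⁻¹(τ − ω×Iω) = (1.6371, 0.9000, -1.3600)
ω + α·dt = (-1.3690, 0.7720, 1.0912)
2q̇ = q⊗(0,ω) = (-0.1656350, 1.2722422, -1.1856464, -1.0621712)
q' = normalize(q + ½dt·q⊗(0,ω)) = (-0.9634, 0.1534, -0.0355, 0.2168)

p' = (1.8520, 2.2360, 2.6240)
q' = (-0.9634, 0.1534, -0.0355, 0.2168)
v' = (1.8620, 1.6760, 0.3400)
ω' = (-1.3690, 0.7720, 1.0912)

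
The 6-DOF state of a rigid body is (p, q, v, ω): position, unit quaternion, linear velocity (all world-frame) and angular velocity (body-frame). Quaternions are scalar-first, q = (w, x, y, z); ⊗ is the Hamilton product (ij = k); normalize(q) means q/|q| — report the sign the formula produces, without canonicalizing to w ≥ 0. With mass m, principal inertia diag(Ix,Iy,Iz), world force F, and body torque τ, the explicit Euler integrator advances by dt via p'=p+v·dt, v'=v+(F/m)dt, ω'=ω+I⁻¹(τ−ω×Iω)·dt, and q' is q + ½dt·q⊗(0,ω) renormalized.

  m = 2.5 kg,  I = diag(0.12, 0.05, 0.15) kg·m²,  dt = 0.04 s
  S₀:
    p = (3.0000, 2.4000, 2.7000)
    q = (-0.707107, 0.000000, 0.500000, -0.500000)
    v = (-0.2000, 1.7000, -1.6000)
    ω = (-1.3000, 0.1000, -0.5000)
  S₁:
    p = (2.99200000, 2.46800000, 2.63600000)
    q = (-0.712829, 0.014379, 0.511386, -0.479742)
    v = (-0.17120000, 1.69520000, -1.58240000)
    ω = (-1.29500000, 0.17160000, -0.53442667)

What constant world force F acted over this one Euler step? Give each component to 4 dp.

velocity change Δv = (0.02880000, -0.00480000, 0.01760000)
F = m·Δv/dt = (1.8000, -0.3000, 1.1000)

F = (1.8000, -0.3000, 1.1000)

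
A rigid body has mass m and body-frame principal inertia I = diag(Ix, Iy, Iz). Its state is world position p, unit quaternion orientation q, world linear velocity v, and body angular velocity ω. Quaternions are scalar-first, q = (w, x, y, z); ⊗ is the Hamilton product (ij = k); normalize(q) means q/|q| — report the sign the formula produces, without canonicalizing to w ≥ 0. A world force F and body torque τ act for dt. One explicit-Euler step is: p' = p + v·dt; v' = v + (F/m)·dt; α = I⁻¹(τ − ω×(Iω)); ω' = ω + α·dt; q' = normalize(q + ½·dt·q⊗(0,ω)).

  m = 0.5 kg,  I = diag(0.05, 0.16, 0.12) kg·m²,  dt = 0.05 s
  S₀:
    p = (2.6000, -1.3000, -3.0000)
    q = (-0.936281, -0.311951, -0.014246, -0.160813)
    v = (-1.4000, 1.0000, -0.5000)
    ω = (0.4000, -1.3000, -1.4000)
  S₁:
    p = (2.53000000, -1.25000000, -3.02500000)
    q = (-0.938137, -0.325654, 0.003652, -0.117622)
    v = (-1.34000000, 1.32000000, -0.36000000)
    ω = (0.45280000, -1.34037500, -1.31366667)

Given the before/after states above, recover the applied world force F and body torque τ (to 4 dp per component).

velocity change Δv = (0.06000000, 0.32000000, 0.14000000)
F = m·Δv/dt = (0.6000, 3.2000, 1.4000)
Δω = ω₁−ω₀ = (0.05280000, -0.04037500, 0.08633333)
I·α + gyro = (-0.0200, -0.0900, 0.1500)

F = (0.6000, 3.2000, 1.4000)
τ = (-0.0200, -0.0900, 0.1500)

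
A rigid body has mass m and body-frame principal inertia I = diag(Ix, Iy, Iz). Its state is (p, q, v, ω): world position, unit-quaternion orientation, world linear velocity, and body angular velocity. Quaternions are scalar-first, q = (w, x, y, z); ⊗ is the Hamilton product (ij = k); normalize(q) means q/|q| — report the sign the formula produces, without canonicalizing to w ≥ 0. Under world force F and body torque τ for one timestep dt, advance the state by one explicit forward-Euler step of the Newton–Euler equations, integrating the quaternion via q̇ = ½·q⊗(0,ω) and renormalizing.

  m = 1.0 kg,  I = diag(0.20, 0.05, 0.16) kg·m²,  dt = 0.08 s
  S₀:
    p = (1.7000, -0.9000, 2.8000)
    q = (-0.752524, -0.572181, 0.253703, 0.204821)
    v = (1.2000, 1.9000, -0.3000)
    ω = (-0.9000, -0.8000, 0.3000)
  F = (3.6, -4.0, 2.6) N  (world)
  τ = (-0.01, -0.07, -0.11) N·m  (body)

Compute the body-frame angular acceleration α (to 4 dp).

α = (0.0820, -1.1840, -0.0125)

gyro term ω×Iω = (-0.0264, -0.0108, -0.1080)
(τ − ω×Iω)/I = (0.0820, -1.1840, -0.0125)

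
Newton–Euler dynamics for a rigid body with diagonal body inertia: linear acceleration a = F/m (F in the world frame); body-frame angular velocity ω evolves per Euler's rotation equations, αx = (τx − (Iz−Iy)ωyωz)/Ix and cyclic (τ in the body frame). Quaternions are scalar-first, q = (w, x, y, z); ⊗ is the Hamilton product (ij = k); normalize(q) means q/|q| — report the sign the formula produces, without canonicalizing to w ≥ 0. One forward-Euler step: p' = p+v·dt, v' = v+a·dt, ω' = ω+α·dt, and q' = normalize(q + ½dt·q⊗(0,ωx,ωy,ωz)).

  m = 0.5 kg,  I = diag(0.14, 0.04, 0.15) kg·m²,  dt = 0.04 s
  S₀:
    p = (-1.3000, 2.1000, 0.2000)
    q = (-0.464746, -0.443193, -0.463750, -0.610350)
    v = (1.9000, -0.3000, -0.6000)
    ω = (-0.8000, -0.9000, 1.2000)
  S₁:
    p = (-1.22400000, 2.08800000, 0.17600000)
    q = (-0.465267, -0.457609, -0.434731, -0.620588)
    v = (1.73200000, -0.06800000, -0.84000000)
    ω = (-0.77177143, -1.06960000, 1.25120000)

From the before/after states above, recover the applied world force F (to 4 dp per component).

F = (-2.1000, 2.9000, -3.0000)

Δv = v₁−v₀ = (-0.16800000, 0.23200000, -0.24000000)
applied force F = (-2.1000, 2.9000, -3.0000)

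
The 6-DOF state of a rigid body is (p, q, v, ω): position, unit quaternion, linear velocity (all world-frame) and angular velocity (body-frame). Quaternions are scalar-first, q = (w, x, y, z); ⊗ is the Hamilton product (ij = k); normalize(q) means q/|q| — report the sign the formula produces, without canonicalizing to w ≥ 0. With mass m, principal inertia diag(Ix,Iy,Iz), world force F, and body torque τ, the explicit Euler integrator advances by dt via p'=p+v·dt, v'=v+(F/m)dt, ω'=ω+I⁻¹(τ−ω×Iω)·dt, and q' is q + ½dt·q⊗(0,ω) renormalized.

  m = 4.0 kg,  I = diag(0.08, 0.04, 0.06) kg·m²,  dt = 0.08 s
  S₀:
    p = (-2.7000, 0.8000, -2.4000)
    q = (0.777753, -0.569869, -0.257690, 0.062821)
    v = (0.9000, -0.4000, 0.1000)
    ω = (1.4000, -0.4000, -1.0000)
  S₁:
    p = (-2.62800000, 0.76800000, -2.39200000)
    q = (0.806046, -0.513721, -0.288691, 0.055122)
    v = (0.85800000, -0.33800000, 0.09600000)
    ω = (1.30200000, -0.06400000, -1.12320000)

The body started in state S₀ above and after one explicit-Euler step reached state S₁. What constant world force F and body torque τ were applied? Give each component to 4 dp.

ω₁ − ω₀ = (-0.09800000, 0.33600000, -0.12320000)
gyro term ω₀×Iω₀ = (0.0080, -0.0280, 0.0224)
applied torque τ = (-0.0900, 0.1400, -0.0700)
v₁ − v₀ = (-0.04200000, 0.06200000, -0.00400000)
F = m·Δv/dt = (-2.1000, 3.1000, -0.2000)

F = (-2.1000, 3.1000, -0.2000)
τ = (-0.0900, 0.1400, -0.0700)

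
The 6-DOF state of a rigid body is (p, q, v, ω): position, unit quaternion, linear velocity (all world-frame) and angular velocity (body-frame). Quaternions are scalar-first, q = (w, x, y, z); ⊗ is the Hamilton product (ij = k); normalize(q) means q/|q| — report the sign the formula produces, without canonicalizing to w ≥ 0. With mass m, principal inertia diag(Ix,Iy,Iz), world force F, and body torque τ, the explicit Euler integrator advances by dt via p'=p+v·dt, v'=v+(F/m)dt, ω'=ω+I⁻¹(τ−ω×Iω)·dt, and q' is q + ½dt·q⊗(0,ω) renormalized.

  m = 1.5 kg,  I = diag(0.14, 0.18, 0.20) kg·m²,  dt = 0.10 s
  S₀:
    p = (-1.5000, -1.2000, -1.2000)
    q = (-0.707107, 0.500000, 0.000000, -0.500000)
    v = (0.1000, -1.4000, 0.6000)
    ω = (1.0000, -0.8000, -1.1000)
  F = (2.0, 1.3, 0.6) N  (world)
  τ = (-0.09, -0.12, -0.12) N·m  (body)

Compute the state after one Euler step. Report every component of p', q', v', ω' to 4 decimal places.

p' = (-1.4900, -1.3400, -1.1400)
q' = (-0.7569, 0.4431, 0.0307, -0.4794)
v' = (0.2333, -1.3133, 0.6400)
ω' = (0.9231, -0.9033, -1.1440)

a = F/m = (1.3333, 0.8667, 0.4000)
p + v·dt = (-1.4900, -1.3400, -1.1400)
new velocity v' = (0.2333, -1.3133, 0.6400)
precession coupling ω×(Iω) = (0.0176, 0.0660, -0.0320)
α = I⁻¹(τ − ω×Iω) = (-0.7686, -1.0333, -0.4400)
new body rate ω' = (0.9231, -0.9033, -1.1440)
Hamilton product q⊗(0,ω) = (-1.0500000, -1.1071070, 0.6156856, 0.3778177)
q' = normalize(q + ½dt·q⊗(0,ω)) = (-0.7569, 0.4431, 0.0307, -0.4794)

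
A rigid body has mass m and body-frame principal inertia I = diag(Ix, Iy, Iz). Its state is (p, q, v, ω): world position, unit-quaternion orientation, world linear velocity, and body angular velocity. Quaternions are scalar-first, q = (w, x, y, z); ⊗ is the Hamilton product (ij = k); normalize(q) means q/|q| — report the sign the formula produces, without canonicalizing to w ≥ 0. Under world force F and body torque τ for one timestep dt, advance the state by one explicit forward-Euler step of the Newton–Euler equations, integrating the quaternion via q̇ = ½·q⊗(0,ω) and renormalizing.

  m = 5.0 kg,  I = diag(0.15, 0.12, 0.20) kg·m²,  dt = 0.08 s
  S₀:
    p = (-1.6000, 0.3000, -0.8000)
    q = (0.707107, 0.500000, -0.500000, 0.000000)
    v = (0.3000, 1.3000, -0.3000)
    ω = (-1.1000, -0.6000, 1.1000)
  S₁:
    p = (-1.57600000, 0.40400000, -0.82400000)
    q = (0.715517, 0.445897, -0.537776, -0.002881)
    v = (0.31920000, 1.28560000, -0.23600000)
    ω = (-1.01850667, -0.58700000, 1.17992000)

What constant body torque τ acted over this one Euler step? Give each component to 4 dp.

τ = (0.1000, 0.0800, 0.1800)

Δω = ω₁−ω₀ = (0.08149333, 0.01300000, 0.07992000)
applied torque τ = (0.1000, 0.0800, 0.1800)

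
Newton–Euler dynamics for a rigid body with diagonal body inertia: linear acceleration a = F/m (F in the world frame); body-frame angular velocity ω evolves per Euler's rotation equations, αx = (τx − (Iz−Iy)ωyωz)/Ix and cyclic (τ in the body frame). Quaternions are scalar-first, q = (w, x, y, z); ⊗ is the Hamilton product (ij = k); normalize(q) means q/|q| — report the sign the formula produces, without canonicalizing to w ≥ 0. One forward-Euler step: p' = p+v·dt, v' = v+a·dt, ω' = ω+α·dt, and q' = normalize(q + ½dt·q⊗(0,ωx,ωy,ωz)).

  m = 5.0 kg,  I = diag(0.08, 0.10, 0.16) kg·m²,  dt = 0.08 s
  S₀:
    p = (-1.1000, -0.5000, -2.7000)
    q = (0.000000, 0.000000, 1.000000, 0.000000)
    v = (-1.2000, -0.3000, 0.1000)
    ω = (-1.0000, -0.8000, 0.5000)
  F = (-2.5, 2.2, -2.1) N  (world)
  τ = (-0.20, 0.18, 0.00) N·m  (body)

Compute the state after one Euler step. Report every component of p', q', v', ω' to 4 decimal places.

p' = (-1.1960, -0.5240, -2.6920)
q' = (0.0320, 0.0200, 0.9985, 0.0399)
v' = (-1.2400, -0.2648, 0.0664)
ω' = (-1.1760, -0.6880, 0.4920)

new position p' = (-1.1960, -0.5240, -2.6920)
new velocity v' = (-1.2400, -0.2648, 0.0664)
(τ − ω×Iω)/I = (-2.2000, 1.4000, -0.1000)
ω + α·dt = (-1.1760, -0.6880, 0.4920)
q⊗(0,ω) = (0.8000000, 0.5000000, 0.0000000, 1.0000000)
q + ½dt·q⊗(0,ω), renormalized = (0.0320, 0.0200, 0.9985, 0.0399)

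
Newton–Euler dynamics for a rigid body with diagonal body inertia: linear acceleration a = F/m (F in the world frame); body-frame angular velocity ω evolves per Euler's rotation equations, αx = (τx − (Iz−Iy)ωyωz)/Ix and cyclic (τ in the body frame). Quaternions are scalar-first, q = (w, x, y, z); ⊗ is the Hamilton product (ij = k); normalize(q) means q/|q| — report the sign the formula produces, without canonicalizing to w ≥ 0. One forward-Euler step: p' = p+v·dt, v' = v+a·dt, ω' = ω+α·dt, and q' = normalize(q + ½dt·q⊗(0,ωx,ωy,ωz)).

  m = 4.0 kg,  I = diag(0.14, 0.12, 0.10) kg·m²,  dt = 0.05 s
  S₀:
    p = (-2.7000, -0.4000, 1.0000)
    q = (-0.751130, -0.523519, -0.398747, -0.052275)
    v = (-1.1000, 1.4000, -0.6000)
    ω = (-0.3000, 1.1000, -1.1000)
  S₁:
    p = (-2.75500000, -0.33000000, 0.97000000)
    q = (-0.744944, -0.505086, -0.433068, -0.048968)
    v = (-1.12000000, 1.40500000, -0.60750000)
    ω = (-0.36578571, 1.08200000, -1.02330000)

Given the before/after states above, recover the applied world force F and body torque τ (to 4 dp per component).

v₁ − v₀ = (-0.02000000, 0.00500000, -0.00750000)
m·(v₁−v₀)/dt = (-1.6000, 0.4000, -0.6000)
rate change Δω = (-0.06578571, -0.01800000, 0.07670000)
precession coupling = (0.0242, 0.0132, 0.0066)
applied torque τ = (-0.1600, -0.0300, 0.1600)

F = (-1.6000, 0.4000, -0.6000)
τ = (-0.1600, -0.0300, 0.1600)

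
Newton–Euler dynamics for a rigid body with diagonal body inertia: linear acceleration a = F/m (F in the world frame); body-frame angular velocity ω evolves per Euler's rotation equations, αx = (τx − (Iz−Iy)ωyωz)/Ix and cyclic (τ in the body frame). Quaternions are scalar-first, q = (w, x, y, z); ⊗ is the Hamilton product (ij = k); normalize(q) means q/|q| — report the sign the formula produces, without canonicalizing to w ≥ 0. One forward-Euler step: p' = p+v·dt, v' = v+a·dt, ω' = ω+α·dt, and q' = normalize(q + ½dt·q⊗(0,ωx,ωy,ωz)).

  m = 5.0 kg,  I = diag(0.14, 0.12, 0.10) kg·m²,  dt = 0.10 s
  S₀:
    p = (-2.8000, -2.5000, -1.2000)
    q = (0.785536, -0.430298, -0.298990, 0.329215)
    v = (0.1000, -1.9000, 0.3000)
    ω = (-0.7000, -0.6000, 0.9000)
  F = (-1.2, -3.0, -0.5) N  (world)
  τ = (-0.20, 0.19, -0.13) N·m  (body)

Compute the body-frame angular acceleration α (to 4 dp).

ω×(Iω) gyroscopic = (0.0108, -0.0252, -0.0084)
angular accel α = (-1.5057, 1.7933, -1.2160)

α = (-1.5057, 1.7933, -1.2160)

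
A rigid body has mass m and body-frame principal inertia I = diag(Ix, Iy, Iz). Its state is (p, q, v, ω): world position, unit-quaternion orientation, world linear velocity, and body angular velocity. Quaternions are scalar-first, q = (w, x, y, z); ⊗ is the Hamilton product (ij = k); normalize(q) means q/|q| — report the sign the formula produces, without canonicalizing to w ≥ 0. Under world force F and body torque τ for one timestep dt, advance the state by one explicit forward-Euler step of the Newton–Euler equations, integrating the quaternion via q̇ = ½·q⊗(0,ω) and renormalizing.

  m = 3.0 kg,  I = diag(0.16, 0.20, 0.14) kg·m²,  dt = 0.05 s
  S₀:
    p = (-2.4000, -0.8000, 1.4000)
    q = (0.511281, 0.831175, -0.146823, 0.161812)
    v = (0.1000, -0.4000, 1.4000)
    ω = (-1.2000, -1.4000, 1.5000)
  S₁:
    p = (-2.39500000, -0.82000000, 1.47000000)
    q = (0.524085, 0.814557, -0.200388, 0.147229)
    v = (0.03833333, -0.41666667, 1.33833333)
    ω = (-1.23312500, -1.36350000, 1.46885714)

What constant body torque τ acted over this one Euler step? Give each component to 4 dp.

rate change Δω = (-0.03312500, 0.03650000, -0.03114286)
precession coupling = (0.1260, -0.0360, 0.0672)
applied torque τ = (0.0200, 0.1100, -0.0200)

τ = (0.0200, 0.1100, -0.0200)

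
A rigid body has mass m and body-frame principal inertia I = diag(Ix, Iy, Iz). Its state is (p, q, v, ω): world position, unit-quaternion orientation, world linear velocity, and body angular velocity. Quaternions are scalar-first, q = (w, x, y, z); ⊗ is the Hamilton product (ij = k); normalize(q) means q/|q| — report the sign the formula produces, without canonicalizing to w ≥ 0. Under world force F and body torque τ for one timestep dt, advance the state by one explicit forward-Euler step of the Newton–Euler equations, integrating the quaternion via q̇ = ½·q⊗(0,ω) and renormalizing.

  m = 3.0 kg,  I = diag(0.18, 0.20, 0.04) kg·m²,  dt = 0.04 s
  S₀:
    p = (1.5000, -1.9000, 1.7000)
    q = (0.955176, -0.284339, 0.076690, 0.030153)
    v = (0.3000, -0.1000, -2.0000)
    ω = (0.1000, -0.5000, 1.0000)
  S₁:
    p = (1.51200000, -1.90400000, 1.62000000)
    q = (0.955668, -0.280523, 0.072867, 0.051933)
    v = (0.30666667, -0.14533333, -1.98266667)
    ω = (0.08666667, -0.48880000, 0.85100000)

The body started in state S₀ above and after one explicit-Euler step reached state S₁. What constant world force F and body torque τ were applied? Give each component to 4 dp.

velocity change Δv = (0.00666667, -0.04533333, 0.01733333)
m·(v₁−v₀)/dt = (0.5000, -3.4000, 1.3000)
ω₁ − ω₀ = (-0.01333333, 0.01120000, -0.14900000)
I·α + gyro = (0.0200, 0.0700, -0.1500)

F = (0.5000, -3.4000, 1.3000)
τ = (0.0200, 0.0700, -0.1500)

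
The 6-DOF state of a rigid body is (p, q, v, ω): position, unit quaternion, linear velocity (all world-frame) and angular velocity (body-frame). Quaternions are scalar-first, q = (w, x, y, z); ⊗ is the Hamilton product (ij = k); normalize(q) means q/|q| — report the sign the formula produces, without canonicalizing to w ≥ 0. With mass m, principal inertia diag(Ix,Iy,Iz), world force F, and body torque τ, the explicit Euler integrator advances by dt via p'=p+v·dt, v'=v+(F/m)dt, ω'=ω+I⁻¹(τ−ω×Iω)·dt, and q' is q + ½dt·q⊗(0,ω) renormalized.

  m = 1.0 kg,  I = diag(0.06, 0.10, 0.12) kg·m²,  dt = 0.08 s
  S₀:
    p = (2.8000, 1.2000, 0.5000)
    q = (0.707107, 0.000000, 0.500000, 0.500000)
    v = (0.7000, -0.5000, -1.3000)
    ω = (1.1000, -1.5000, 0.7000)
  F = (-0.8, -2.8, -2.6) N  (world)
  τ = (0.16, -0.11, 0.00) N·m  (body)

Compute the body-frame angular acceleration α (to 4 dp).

α = (3.0167, -0.6380, 0.5500)

ω×(Iω) gyroscopic = (-0.0210, -0.0462, -0.0660)
angular accel α = (3.0167, -0.6380, 0.5500)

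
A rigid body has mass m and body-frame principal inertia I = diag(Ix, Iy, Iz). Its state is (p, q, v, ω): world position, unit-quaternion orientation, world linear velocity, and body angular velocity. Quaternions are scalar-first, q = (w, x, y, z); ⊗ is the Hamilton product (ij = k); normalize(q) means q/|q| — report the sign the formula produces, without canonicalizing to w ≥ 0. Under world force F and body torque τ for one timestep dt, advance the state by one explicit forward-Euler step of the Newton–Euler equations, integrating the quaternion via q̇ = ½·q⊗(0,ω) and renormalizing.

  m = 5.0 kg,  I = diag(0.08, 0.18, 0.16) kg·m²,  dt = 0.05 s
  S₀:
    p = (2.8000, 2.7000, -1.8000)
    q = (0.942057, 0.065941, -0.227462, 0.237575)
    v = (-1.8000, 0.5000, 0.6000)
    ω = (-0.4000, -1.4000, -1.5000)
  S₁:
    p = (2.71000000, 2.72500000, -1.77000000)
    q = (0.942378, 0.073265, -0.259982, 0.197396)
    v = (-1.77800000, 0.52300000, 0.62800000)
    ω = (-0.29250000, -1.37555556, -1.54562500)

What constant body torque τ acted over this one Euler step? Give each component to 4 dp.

rate change Δω = (0.10750000, 0.02444444, -0.04562500)
precession coupling = (-0.0420, -0.0480, 0.0560)
τ = I·(Δω/dt) + ω₀×(Iω₀) = (0.1300, 0.0400, -0.0900)

τ = (0.1300, 0.0400, -0.0900)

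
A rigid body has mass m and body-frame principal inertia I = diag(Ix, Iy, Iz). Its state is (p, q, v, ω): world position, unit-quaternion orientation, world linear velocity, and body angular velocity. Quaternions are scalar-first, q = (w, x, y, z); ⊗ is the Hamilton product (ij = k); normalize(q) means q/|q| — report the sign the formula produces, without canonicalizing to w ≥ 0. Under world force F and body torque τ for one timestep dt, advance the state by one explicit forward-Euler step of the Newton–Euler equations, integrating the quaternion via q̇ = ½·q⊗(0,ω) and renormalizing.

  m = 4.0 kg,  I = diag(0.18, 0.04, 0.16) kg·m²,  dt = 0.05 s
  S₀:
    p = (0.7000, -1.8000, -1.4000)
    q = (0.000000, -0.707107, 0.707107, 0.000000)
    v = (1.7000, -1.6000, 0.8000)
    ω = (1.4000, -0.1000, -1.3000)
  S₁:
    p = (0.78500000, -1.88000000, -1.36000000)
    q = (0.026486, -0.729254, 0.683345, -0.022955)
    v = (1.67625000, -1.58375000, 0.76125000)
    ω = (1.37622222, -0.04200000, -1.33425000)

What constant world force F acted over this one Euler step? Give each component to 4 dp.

F = (-1.9000, 1.3000, -3.1000)

velocity change Δv = (-0.02375000, 0.01625000, -0.03875000)
applied force F = (-1.9000, 1.3000, -3.1000)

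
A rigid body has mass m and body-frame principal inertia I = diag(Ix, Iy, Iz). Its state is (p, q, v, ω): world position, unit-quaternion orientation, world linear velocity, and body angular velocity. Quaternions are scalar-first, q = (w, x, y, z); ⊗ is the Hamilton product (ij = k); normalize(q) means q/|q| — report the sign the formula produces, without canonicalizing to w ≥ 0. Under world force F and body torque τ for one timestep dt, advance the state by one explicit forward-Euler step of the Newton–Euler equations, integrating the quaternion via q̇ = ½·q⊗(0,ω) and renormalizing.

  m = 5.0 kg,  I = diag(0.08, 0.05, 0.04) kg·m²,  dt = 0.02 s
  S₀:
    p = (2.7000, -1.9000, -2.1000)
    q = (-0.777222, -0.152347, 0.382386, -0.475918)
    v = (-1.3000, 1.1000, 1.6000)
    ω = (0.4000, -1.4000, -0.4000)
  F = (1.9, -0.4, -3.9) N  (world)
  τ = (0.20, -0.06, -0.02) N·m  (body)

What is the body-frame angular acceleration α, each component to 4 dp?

α = (2.5700, -1.0720, -0.9200)

precession coupling ω×(Iω) = (-0.0056, -0.0064, 0.0168)
α = I⁻¹(τ − ω×Iω) = (2.5700, -1.0720, -0.9200)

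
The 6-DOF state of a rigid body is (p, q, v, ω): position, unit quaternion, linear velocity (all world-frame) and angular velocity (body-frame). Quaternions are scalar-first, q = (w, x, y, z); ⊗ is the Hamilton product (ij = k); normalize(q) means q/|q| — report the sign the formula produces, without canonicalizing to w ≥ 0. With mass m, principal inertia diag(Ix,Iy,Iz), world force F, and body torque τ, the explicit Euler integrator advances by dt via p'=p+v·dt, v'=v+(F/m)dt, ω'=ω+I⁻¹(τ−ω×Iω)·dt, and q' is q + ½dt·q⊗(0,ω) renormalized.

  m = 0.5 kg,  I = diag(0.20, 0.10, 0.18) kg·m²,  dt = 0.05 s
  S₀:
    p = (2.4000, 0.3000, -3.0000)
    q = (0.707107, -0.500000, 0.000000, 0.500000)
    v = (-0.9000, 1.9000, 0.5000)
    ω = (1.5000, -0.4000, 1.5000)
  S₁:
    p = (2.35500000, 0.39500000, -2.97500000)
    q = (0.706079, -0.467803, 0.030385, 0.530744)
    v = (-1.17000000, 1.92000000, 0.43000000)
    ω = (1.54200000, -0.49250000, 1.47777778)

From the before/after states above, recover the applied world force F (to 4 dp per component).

Δv = v₁−v₀ = (-0.27000000, 0.02000000, -0.07000000)
applied force F = (-2.7000, 0.2000, -0.7000)

F = (-2.7000, 0.2000, -0.7000)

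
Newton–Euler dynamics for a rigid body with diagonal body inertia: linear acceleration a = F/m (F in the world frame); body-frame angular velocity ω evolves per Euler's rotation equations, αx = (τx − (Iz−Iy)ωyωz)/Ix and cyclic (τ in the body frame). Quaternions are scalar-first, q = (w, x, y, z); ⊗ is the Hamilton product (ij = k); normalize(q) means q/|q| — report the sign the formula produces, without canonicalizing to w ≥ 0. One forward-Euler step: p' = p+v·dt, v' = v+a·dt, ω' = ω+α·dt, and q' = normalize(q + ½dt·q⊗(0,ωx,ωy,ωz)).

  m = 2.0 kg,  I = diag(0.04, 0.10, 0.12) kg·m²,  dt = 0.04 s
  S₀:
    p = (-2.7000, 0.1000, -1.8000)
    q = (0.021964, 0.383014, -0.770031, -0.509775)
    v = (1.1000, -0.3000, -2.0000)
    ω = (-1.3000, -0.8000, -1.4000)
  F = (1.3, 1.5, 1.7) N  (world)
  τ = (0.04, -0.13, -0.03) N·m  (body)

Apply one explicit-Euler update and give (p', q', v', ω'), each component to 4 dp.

p + v·dt = (-2.6560, 0.0880, -1.8800)
v + (F/m)dt = (1.1260, -0.2700, -1.9660)
ω×(Iω) gyroscopic = (0.0224, -0.1456, 0.0624)
angular accel α = (0.4400, 0.1560, -0.7700)
new body rate ω' = (-1.2824, -0.7938, -1.4308)
Hamilton product q⊗(0,ω) = (-0.8317916, 0.6416702, 1.1813559, -1.3382011)
updated quaternion q' = (0.0053, 0.3955, -0.7458, -0.5361)

p' = (-2.6560, 0.0880, -1.8800)
q' = (0.0053, 0.3955, -0.7458, -0.5361)
v' = (1.1260, -0.2700, -1.9660)
ω' = (-1.2824, -0.7938, -1.4308)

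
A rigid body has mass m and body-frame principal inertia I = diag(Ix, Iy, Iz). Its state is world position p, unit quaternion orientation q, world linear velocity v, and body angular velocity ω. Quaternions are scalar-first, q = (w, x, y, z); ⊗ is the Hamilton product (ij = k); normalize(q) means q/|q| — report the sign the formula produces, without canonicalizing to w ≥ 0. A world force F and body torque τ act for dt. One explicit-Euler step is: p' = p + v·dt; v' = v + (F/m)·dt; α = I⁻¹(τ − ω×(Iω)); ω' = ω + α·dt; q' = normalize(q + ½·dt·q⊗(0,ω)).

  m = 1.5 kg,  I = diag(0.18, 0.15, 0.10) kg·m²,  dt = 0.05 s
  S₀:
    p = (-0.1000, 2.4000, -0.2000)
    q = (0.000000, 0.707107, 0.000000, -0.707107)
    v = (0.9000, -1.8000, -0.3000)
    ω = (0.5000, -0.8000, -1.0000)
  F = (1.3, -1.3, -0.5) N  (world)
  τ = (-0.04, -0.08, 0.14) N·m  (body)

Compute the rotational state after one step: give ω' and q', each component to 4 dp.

ω' = (0.5000, -0.8133, -0.9360)
q' = (-0.0265, 0.6926, 0.0088, -0.7208)

gyro term ω×Iω = (-0.0400, -0.0400, 0.0120)
angular accel α = (0.0000, -0.2667, 1.2800)
new body rate ω' = (0.5000, -0.8133, -0.9360)
2q̇ = q⊗(0,ω) = (-1.0606605, -0.5656856, 0.3535535, -0.5656856)
q' = normalize(q + ½dt·q⊗(0,ω)) = (-0.0265, 0.6926, 0.0088, -0.7208)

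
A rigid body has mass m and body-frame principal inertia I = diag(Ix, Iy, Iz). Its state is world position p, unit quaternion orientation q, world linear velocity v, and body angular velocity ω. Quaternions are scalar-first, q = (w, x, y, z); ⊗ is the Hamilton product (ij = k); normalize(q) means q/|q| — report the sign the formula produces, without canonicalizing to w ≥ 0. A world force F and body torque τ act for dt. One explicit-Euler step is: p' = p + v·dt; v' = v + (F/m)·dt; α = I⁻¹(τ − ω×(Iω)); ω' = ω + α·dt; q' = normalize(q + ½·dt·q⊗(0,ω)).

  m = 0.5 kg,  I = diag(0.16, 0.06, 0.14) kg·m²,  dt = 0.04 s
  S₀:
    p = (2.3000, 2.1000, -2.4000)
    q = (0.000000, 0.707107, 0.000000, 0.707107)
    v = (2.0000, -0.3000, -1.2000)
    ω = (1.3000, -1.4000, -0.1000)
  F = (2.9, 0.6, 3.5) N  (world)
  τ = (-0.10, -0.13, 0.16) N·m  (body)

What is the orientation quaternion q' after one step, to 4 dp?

q' = (-0.0170, 0.7264, 0.0198, 0.6868)

q⊗(0,ω) = (-0.8485284, 0.9899498, 0.9899498, -0.9899498)
q' = normalize(q + ½dt·q⊗(0,ω)) = (-0.0170, 0.7264, 0.0198, 0.6868)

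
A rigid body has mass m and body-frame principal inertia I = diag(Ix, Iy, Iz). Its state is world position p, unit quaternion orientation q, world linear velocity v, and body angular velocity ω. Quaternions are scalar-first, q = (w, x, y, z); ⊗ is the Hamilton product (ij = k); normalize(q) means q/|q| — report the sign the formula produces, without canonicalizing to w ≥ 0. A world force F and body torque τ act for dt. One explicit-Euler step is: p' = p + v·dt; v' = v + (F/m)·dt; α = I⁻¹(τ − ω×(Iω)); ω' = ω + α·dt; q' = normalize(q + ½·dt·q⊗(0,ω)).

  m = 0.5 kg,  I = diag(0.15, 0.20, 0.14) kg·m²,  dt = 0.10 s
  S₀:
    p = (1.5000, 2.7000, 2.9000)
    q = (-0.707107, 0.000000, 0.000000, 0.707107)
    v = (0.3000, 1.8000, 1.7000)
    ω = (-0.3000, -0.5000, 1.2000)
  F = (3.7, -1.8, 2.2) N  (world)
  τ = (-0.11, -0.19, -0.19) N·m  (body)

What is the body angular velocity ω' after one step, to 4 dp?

ω' = (-0.3973, -0.5932, 1.0589)

gyro term ω×Iω = (0.0360, -0.0036, 0.0075)
angular accel α = (-0.9733, -0.9320, -1.4107)
ω + α·dt = (-0.3973, -0.5932, 1.0589)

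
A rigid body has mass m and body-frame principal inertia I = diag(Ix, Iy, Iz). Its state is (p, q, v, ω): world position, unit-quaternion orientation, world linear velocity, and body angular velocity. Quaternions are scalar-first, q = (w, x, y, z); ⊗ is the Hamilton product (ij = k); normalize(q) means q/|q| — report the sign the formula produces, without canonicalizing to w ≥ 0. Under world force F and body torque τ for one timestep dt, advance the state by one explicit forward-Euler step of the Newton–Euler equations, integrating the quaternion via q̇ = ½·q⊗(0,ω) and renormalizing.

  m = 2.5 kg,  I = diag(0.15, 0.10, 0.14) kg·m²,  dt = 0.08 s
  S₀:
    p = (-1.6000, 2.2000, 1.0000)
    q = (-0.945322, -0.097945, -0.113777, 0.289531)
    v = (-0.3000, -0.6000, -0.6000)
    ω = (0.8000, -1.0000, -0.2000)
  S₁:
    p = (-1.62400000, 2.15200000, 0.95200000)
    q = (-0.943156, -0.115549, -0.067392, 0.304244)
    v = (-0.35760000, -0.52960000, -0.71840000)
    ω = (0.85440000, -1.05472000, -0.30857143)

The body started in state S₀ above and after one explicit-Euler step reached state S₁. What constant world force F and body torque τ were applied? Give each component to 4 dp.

v₁ − v₀ = (-0.05760000, 0.07040000, -0.11840000)
applied force F = (-1.8000, 2.2000, -3.7000)
rate change Δω = (0.05440000, -0.05472000, -0.10857143)
ω₀×(Iω₀) = (0.0080, -0.0016, 0.0400)
τ = I·(Δω/dt) + ω₀×(Iω₀) = (0.1100, -0.0700, -0.1500)

F = (-1.8000, 2.2000, -3.7000)
τ = (0.1100, -0.0700, -0.1500)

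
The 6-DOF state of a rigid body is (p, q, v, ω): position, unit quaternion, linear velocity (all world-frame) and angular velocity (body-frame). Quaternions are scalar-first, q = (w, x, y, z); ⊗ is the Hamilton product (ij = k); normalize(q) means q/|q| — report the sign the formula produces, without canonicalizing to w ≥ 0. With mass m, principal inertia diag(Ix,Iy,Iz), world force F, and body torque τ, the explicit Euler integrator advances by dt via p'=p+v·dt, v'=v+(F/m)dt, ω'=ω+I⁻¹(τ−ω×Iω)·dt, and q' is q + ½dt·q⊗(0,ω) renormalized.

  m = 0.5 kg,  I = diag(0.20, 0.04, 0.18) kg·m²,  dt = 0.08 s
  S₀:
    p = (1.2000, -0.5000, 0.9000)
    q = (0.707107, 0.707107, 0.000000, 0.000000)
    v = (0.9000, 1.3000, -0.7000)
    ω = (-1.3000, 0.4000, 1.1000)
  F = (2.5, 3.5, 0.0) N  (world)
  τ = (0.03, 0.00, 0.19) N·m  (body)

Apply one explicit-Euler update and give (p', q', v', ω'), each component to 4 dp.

a = F/m = (5.0000, 7.0000, 0.0000)
new position p' = (1.2720, -0.3960, 0.8440)
v' = v + a·dt = (1.3000, 1.8600, -0.7000)
α = I⁻¹(τ − ω×Iω) = (-0.1580, 0.7150, 0.5933)
new body rate ω' = (-1.3126, 0.4572, 1.1475)
Hamilton product q⊗(0,ω) = (0.9192391, -0.9192391, -0.4949749, 1.0606605)
updated quaternion q' = (0.7421, 0.6687, -0.0198, 0.0423)

p' = (1.2720, -0.3960, 0.8440)
q' = (0.7421, 0.6687, -0.0198, 0.0423)
v' = (1.3000, 1.8600, -0.7000)
ω' = (-1.3126, 0.4572, 1.1475)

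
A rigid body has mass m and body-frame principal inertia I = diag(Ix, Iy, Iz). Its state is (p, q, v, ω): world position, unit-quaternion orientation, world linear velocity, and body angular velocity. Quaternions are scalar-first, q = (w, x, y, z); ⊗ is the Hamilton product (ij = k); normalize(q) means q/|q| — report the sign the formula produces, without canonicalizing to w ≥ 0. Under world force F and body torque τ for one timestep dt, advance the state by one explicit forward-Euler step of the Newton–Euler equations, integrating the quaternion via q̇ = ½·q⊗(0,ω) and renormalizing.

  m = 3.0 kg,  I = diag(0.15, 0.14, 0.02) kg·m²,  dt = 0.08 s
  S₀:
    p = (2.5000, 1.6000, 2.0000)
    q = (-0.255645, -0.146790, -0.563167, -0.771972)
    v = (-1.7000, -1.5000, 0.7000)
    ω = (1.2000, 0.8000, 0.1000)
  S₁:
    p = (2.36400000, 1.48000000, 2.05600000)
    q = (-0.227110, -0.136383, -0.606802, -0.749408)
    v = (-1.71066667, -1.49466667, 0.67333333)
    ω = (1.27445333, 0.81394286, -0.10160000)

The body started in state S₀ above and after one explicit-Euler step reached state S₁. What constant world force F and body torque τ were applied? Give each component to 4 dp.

F = (-0.4000, 0.2000, -1.0000)
τ = (0.1300, 0.0400, -0.0600)

rate change Δω = (0.07445333, 0.01394286, -0.20160000)
applied torque τ = (0.1300, 0.0400, -0.0600)
v₁ − v₀ = (-0.01066667, 0.00533333, -0.02666667)
applied force F = (-0.4000, 0.2000, -1.0000)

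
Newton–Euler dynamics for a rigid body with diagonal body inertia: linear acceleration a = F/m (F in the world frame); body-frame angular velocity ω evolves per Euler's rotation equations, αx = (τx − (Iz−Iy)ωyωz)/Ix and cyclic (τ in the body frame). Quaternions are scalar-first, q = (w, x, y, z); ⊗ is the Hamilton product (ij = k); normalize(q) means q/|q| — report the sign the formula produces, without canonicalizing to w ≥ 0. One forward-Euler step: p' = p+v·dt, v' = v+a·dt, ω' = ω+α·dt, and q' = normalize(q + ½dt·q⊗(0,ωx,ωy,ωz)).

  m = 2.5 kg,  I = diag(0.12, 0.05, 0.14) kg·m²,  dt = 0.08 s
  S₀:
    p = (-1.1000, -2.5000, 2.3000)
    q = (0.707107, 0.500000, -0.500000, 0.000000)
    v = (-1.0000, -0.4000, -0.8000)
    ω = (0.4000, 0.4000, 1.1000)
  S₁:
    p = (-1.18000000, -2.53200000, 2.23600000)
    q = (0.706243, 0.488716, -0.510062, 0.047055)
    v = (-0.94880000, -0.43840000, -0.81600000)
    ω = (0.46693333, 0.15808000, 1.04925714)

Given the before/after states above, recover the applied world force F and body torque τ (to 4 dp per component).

F = (1.6000, -1.2000, -0.5000)
τ = (0.1400, -0.1600, -0.1000)

ω₁ − ω₀ = (0.06693333, -0.24192000, -0.05074286)
ω₀×(Iω₀) = (0.0396, -0.0088, -0.0112)
applied torque τ = (0.1400, -0.1600, -0.1000)
velocity change Δv = (0.05120000, -0.03840000, -0.01600000)
F = m·Δv/dt = (1.6000, -1.2000, -0.5000)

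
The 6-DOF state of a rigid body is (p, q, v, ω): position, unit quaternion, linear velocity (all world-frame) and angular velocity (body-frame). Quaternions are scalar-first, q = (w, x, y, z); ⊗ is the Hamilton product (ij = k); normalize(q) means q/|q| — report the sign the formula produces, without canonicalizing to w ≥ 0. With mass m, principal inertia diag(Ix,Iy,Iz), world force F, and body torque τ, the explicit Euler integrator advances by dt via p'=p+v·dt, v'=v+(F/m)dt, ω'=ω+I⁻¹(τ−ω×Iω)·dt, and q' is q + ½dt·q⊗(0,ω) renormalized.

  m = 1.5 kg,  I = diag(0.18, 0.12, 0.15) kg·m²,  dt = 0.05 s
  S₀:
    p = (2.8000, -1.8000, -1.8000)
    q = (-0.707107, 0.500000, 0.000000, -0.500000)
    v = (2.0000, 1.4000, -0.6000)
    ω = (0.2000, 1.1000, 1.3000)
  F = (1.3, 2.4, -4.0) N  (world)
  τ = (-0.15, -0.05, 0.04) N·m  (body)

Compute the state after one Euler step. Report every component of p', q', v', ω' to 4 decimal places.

a = (0.8667, 1.6000, -2.6667)
p' = p + v·dt = (2.9000, -1.7300, -1.8300)
v' = v + a·dt = (2.0433, 1.4800, -0.7333)
α = I⁻¹(τ − ω×Iω) = (-1.0717, -0.4817, 0.3547)
ω + α·dt = (0.1464, 1.0759, 1.3177)
q⊗(0,ω) = (0.5500000, 0.4085786, -1.5278177, -0.3692391)
q + ½dt·q⊗(0,ω), renormalized = (-0.6927, 0.5097, -0.0382, -0.5088)

p' = (2.9000, -1.7300, -1.8300)
q' = (-0.6927, 0.5097, -0.0382, -0.5088)
v' = (2.0433, 1.4800, -0.7333)
ω' = (0.1464, 1.0759, 1.3177)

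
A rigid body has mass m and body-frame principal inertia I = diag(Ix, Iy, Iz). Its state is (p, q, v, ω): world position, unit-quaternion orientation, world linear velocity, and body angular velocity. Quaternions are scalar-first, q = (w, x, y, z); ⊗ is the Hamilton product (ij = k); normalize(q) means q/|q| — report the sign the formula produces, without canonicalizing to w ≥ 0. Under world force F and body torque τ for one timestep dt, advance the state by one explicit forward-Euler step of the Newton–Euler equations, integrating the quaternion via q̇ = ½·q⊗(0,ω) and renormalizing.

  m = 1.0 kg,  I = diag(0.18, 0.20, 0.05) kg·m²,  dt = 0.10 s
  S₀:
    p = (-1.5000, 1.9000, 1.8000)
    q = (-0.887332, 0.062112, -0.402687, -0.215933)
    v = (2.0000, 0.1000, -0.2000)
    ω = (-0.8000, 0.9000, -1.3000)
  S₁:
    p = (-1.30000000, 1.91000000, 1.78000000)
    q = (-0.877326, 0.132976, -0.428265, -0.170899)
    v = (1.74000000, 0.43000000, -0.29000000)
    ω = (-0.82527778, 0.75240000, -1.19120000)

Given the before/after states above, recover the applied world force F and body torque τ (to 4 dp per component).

F = (-2.6000, 3.3000, -0.9000)
τ = (0.1300, -0.1600, 0.0400)

ω₁ − ω₀ = (-0.02527778, -0.14760000, 0.10880000)
precession coupling = (0.1755, 0.1352, -0.0144)
τ = I·(Δω/dt) + ω₀×(Iω₀) = (0.1300, -0.1600, 0.0400)
Δv = v₁−v₀ = (-0.26000000, 0.33000000, -0.09000000)
applied force F = (-2.6000, 3.3000, -0.9000)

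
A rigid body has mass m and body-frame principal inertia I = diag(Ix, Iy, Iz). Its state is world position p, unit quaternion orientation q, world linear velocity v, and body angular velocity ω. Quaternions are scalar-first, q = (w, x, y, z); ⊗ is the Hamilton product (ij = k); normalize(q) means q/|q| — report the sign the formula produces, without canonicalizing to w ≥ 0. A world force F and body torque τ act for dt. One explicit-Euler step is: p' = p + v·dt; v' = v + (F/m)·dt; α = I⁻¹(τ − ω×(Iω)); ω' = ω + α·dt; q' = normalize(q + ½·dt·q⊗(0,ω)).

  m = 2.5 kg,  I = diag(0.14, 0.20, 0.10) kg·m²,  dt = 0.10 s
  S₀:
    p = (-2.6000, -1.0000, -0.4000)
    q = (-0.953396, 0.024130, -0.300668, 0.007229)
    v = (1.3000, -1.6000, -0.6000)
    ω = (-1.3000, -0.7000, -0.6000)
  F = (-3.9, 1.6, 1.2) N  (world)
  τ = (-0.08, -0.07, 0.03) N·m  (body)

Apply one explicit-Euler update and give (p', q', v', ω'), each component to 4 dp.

α = I⁻¹(τ − ω×Iω) = (-0.2714, -0.5060, -0.2460)
ω + α·dt = (-1.3271, -0.7506, -0.6246)
2q̇ = q⊗(0,ω) = (-0.1747612, 1.4248759, 0.6724575, 0.1642782)
updated quaternion q' = (-0.9591, 0.0951, -0.2662, 0.0154)
p' = p + v·dt = (-2.4700, -1.1600, -0.4600)
new velocity v' = (1.1440, -1.5360, -0.5520)

p' = (-2.4700, -1.1600, -0.4600)
q' = (-0.9591, 0.0951, -0.2662, 0.0154)
v' = (1.1440, -1.5360, -0.5520)
ω' = (-1.3271, -0.7506, -0.6246)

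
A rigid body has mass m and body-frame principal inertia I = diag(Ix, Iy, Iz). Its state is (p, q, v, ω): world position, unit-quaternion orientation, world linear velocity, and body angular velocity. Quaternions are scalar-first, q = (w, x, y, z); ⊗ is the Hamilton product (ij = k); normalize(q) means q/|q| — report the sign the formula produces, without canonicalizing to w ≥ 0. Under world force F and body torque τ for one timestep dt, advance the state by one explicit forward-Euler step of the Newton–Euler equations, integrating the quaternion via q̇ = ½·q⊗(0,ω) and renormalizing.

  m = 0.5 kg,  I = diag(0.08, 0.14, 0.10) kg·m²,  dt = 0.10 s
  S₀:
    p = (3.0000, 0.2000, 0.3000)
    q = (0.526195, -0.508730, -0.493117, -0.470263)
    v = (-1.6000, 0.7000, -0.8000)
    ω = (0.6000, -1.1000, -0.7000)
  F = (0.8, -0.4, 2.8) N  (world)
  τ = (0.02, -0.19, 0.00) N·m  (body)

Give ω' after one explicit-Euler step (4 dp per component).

ω×(Iω) gyroscopic = (-0.0308, 0.0084, -0.0396)
α = I⁻¹(τ − ω×Iω) = (0.6350, -1.4171, 0.3960)
new body rate ω' = (0.6635, -1.2417, -0.6604)

ω' = (0.6635, -1.2417, -0.6604)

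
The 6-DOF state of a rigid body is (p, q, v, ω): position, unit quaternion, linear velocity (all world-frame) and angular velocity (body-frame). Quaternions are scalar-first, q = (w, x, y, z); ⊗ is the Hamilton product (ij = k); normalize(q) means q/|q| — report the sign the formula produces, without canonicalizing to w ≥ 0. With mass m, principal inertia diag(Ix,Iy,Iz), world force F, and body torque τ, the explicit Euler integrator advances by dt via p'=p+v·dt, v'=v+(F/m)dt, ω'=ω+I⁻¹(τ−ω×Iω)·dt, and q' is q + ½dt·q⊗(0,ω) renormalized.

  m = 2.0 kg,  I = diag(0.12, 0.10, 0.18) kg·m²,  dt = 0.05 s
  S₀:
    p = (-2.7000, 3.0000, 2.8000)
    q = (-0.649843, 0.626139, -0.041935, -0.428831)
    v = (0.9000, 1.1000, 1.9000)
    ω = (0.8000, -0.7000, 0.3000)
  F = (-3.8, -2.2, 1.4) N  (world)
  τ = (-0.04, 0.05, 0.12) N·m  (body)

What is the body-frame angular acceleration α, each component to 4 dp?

ω×(Iω) gyroscopic = (-0.0168, -0.0144, 0.0112)
angular accel α = (-0.1933, 0.6440, 0.6044)

α = (-0.1933, 0.6440, 0.6044)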